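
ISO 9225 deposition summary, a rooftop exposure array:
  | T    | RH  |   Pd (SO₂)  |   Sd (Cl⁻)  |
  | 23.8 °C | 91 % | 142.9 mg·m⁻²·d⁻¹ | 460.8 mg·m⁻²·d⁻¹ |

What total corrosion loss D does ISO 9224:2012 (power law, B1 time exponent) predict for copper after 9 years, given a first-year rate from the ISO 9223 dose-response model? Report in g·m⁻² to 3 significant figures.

copper: f(T) = -0.080·(T−10) [T>10 °C] = -1.1040
  SO₂ term: 0.0053·142.9^0.26·exp(0.059·91-1.1040) = 1.37
  Sd branch = 0.01025·Sd^0.27·e^(0.036·RH+0.049·T) = 4.561 μm/a
  sum: 1.37 + 4.561 → r_corr = 5.932 μm/a
Long-term exponent b (ISO 9224 Table 2, B1) = 0.667
  D(9) = 5.932 × 9^0.667 = 5.932 × 4.33 = 25.68 μm
  Mass loss = 25.68 μm × 8.96 g/cm³ = 230.1 g·m⁻²

D(9) = 230 g·m⁻²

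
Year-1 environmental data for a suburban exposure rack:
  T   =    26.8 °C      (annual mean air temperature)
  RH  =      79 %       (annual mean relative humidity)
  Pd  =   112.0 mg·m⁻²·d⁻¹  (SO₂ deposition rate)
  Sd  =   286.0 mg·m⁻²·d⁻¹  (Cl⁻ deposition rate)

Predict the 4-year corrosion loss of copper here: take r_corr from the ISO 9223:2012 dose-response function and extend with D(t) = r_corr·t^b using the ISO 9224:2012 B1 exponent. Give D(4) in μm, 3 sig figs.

D(4) = 8.86 μm

copper: T>10 °C ⇒ hinge -0.080·(26.8−10) = -1.3440
  sulphur-dioxide contribution → 0.4985 μm/a
  chloride contribution → 3.016 μm/a
  ⇒ r_corr(copper) = 3.514 μm/a
ISO 9224: D(t) = r_corr · t^b with b = 0.667 (copper, B1)
  D(4) = 3.514 × 4^0.667 = 3.514 × 2.521 = 8.859 μm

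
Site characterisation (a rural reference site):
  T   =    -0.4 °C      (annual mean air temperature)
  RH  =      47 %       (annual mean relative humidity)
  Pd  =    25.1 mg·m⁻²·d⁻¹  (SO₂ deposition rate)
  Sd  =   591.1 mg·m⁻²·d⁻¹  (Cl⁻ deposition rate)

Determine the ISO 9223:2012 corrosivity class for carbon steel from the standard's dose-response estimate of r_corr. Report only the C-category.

C3

carbon steel: f(T) = +0.150·(T−10) [T≤10 °C] = -1.5600
  sulphur-dioxide contribution → 5.088 μm/a
  chloride contribution → 24.76 μm/a
  total first-year rate 29.84 μm/a
29.8 μm/a falls in (25, 50] for carbon steel → category C3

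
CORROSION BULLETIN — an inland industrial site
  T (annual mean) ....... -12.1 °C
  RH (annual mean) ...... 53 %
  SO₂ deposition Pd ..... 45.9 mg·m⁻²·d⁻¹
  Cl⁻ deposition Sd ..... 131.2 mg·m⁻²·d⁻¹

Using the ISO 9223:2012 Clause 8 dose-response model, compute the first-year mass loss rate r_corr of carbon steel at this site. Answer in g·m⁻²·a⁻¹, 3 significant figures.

carbon steel: T≤10 °C ⇒ hinge +0.150·(-12.1−10) = -3.3150
  SO₂ term: 1.77·45.9^0.52·exp(0.02·53-3.3150) = 1.358
  Sd branch = 0.102·Sd^0.62·e^(0.033·RH+0.04·T) = 7.432 μm/a
  sum: 1.358 + 7.432 → r_corr = 8.79 μm/a
Convert to mass loss: 8.79 μm/a × 7.85 g/cm³ = 69 g·m⁻²·a⁻¹

r_corr = 69.0 g·m⁻²·a⁻¹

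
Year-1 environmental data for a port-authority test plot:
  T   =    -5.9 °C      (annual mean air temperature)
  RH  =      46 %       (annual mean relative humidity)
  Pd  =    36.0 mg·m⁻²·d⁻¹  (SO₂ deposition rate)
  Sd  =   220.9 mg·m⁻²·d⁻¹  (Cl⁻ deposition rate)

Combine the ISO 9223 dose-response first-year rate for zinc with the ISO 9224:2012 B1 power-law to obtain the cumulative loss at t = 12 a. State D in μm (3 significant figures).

D(12) = 4.64 μm

zinc: temperature factor f = +0.038·(-15.9) = -0.6042
  SO₂ term: 0.0129·36.0^0.44·exp(0.046·46-0.6042) = 0.2831
  Cl⁻ term: 0.0175·220.9^0.57·exp(0.008·46+0.085·-5.9) = 0.3321
  sum: 0.2831 + 0.3321 → r_corr = 0.6152 μm/a
Power-law: D(12) = r_corr · 12^0.813
  D(12) = 0.6152 × 12^0.813 = 0.6152 × 7.54 = 4.638 μm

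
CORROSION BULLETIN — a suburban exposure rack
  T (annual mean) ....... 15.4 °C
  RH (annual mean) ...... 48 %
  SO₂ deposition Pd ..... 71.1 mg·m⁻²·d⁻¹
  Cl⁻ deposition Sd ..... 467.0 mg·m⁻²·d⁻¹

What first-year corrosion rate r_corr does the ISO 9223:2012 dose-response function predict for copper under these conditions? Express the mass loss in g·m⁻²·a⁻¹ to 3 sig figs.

copper: T>10 °C ⇒ hinge -0.080·(15.4−10) = -0.4320
  sulphur-dioxide contribution → 0.177 μm/a
  chloride contribution → 0.6451 μm/a
  ⇒ r_corr(copper) = 0.8221 μm/a
Convert to mass loss: 0.8221 μm/a × 8.96 g/cm³ = 7.366 g·m⁻²·a⁻¹

r_corr = 7.37 g·m⁻²·a⁻¹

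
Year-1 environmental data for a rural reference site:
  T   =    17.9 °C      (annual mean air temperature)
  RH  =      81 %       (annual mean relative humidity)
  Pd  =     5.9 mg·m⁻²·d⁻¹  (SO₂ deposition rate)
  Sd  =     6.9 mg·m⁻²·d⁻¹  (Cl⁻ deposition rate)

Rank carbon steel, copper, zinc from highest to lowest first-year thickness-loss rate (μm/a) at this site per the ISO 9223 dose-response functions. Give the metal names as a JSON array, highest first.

carbon steel: f(T) = -0.054·(T−10) [T>10 °C] = -0.4266
  sulphur-dioxide contribution → 14.69 μm/a
  chloride contribution → 10.01 μm/a
  total first-year rate 24.7 μm/a
copper: temperature factor f = -0.080·(7.9) = -0.6320
  sulphur-dioxide contribution → 0.5318 μm/a
  chloride contribution → 0.7665 μm/a
  total first-year rate 1.298 μm/a
zinc: T>10 °C ⇒ hinge -0.071·(17.9−10) = -0.5609
  sulphur-dioxide contribution → 0.6673 μm/a
  chloride contribution → 0.4607 μm/a
  total first-year rate 1.128 μm/a
Ordering by μm/a: carbon steel (24.7) > copper (1.3) > zinc (1.13)

["carbon steel", "copper", "zinc"]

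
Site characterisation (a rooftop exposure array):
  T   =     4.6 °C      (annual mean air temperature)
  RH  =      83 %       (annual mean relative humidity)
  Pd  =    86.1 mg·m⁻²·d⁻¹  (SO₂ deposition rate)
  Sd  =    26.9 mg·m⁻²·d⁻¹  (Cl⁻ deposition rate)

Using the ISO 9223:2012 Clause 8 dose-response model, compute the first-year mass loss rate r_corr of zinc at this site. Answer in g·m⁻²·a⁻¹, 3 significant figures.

zinc: temperature factor f = +0.038·(-5.4) = -0.2052
  sulphur-dioxide contribution → 3.396 μm/a
  chloride contribution → 0.3282 μm/a
  total first-year rate 3.725 μm/a
Convert to mass loss: 3.725 μm/a × 7.14 g/cm³ = 26.59 g·m⁻²·a⁻¹

r_corr = 26.6 g·m⁻²·a⁻¹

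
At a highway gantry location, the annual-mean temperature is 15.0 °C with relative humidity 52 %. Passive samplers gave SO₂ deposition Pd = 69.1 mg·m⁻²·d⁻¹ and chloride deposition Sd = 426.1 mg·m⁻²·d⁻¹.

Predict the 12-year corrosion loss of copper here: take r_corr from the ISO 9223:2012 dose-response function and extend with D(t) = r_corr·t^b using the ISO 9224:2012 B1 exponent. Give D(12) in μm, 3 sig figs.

D(12) = 4.94 μm

copper: T>10 °C ⇒ hinge -0.080·(15.0−10) = -0.4000
  Pd branch = 0.0053·Pd^0.26·e^(0.059·RH+f) = 0.2297 μm/a
  Cl⁻ term: 0.01025·426.1^0.27·exp(0.036·52+0.049·15.0) = 0.7127
  sum: 0.2297 + 0.7127 → r_corr = 0.9424 μm/a
Long-term exponent b (ISO 9224 Table 2, B1) = 0.667
  D(12) = 0.9424 × 12^0.667 = 0.9424 × 5.246 = 4.944 μm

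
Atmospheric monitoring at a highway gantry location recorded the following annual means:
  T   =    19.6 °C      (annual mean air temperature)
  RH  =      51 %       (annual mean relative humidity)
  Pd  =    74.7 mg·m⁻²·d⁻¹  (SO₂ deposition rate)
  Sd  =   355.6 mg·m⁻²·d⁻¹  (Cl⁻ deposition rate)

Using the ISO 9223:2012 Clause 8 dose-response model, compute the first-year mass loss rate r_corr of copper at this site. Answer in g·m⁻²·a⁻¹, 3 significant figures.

r_corr = 8.72 g·m⁻²·a⁻¹

copper: temperature factor f = -0.080·(9.6) = -0.7680
  Pd branch = 0.0053·Pd^0.26·e^(0.059·RH+f) = 0.153 μm/a
  Sd branch = 0.01025·Sd^0.27·e^(0.036·RH+0.049·T) = 0.8202 μm/a
  r_corr = 0.153 + 0.8202 = 0.9732 μm/a
Convert to mass loss: 0.9732 μm/a × 8.96 g/cm³ = 8.72 g·m⁻²·a⁻¹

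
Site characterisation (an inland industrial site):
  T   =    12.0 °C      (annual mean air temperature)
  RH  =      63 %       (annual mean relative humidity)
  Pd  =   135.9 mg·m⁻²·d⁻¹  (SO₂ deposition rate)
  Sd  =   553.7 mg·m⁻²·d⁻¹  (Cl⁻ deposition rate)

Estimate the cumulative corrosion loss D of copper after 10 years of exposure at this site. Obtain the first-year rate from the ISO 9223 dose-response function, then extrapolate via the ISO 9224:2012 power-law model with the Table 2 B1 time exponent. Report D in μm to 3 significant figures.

copper: f(T) = -0.080·(T−10) [T>10 °C] = -0.1600
  SO₂ term: 0.0053·135.9^0.26·exp(0.059·63-0.1600) = 0.6663
  Cl⁻ term: 0.01025·553.7^0.27·exp(0.036·63+0.049·12.0) = 0.9812
  r_corr = 0.6663 + 0.9812 = 1.648 μm/a
Long-term exponent b (ISO 9224 Table 2, B1) = 0.667
  D(10) = 1.648 × 10^0.667 = 1.648 × 4.645 = 7.653 μm

D(10) = 7.65 μm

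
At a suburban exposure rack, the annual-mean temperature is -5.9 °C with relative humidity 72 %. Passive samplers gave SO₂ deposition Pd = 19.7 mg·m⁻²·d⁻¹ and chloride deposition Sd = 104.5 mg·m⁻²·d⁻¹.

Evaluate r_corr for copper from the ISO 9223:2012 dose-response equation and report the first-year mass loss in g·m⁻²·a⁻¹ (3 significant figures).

r_corr = 4.20 g·m⁻²·a⁻¹

copper: temperature factor f = +0.126·(-15.9) = -2.0034
  sulphur-dioxide contribution → 0.1086 μm/a
  chloride contribution → 0.3598 μm/a
  ⇒ r_corr(copper) = 0.4683 μm/a
Convert to mass loss: 0.4683 μm/a × 8.96 g/cm³ = 4.196 g·m⁻²·a⁻¹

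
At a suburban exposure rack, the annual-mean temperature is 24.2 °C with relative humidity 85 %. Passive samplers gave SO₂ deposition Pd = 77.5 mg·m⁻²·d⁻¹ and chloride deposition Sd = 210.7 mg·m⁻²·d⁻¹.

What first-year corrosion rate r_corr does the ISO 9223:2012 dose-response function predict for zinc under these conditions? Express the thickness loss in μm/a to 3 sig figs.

r_corr = 7.30 μm/a

zinc: f(T) = -0.071·(T−10) [T>10 °C] = -1.0082
  sulphur-dioxide contribution → 1.593 μm/a
  chloride contribution → 5.704 μm/a
  ⇒ r_corr(zinc) = 7.297 μm/a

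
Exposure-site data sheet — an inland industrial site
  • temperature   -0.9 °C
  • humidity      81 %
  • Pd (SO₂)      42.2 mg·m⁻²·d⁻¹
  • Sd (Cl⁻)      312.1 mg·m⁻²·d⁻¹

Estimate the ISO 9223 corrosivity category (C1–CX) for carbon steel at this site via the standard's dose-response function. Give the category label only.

carbon steel: f(T) = +0.150·(T−10) [T≤10 °C] = -1.6350
  Pd branch = 1.77·Pd^0.52·e^(0.02·RH+f) = 12.21 μm/a
  Cl⁻ term: 0.102·312.1^0.62·exp(0.033·81+0.04·-0.9) = 50.15
  sum: 12.21 + 50.15 → r_corr = 62.36 μm/a
ISO 9223 Table 2 (carbon steel): 50 < 62.4 ≤ 80 μm/a ⇒ C4

C4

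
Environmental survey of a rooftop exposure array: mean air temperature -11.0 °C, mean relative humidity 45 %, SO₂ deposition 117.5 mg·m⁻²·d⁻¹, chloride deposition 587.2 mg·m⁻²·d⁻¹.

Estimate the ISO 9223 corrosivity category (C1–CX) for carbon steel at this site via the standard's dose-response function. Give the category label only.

C2

carbon steel: T≤10 °C ⇒ hinge +0.150·(-11.0−10) = -3.1500
  sulphur-dioxide contribution → 2.224 μm/a
  chloride contribution → 15.1 μm/a
  ⇒ r_corr(carbon steel) = 17.33 μm/a
ISO 9223 Table 2 (carbon steel): 1.3 < 17.3 ≤ 25 μm/a ⇒ C2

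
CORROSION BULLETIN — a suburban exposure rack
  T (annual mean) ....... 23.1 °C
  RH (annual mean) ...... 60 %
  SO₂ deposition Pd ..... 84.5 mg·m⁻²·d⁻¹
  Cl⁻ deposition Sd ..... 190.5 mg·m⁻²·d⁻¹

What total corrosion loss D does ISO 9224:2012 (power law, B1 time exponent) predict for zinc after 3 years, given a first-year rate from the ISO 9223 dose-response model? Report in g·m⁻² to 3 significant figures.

zinc: temperature factor f = -0.071·(13.1) = -0.9301
  Pd branch = 0.0129·Pd^0.44·e^(0.046·RH+f) = 0.5664 μm/a
  Sd branch = 0.0175·Sd^0.57·e^(0.008·RH+0.085·T) = 4.016 μm/a
  r_corr = 0.5664 + 4.016 = 4.582 μm/a
Long-term exponent b (ISO 9224 Table 2, B1) = 0.813
  D(3) = 4.582 × 3^0.813 = 4.582 × 2.443 = 11.19 μm
  Mass loss = 11.19 μm × 7.14 g/cm³ = 79.92 g·m⁻²

D(3) = 79.9 g·m⁻²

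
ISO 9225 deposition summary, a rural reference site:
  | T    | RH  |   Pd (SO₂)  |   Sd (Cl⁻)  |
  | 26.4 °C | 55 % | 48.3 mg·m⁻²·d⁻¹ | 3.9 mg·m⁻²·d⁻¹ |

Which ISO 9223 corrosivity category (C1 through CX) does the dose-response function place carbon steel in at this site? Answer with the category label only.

carbon steel: f(T) = -0.054·(T−10) [T>10 °C] = -0.8856
  Pd branch = 1.77·Pd^0.52·e^(0.02·RH+f) = 16.47 μm/a
  Sd branch = 0.102·Sd^0.62·e^(0.033·RH+0.04·T) = 4.187 μm/a
  sum: 16.47 + 4.187 → r_corr = 20.66 μm/a
ISO 9223 Table 2 (carbon steel): 1.3 < 20.7 ≤ 25 μm/a ⇒ C2

C2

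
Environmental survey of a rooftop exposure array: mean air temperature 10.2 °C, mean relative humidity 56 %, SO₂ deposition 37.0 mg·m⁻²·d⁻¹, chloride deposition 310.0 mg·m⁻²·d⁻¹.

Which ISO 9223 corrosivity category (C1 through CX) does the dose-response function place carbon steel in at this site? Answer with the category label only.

carbon steel: temperature factor f = -0.054·(0.2) = -0.0108
  SO₂ term: 1.77·37.0^0.52·exp(0.02·56-0.0108) = 35.09
  Sd branch = 0.102·Sd^0.62·e^(0.033·RH+0.04·T) = 34.12 μm/a
  sum: 35.09 + 34.12 → r_corr = 69.21 μm/a
69.2 μm/a falls in (50, 80] for carbon steel → category C4

C4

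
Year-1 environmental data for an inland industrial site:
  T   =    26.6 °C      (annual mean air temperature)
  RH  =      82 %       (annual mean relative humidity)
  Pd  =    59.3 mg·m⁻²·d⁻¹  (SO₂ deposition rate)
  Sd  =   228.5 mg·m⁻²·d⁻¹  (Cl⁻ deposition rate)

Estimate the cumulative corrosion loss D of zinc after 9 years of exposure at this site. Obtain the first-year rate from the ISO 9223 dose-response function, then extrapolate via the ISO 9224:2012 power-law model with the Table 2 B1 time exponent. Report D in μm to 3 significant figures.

D(9) = 48.9 μm

zinc: T>10 °C ⇒ hinge -0.071·(26.6−10) = -1.1786
  sulphur-dioxide contribution → 1.04 μm/a
  chloride contribution → 7.152 μm/a
  ⇒ r_corr(zinc) = 8.192 μm/a
Power-law: D(9) = r_corr · 9^0.813
  D(9) = 8.192 × 9^0.813 = 8.192 × 5.968 = 48.89 μm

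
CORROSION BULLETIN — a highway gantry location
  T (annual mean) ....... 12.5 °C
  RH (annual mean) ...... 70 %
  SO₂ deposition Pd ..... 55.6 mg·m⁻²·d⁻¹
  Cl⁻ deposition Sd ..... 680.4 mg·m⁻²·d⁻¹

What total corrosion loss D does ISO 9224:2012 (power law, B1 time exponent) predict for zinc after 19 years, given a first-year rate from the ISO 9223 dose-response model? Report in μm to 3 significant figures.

D(19) = 57.3 μm

zinc: temperature factor f = -0.071·(2.5) = -0.1775
  Pd branch = 0.0129·Pd^0.44·e^(0.046·RH+f) = 1.584 μm/a
  Sd branch = 0.0175·Sd^0.57·e^(0.008·RH+0.085·T) = 3.651 μm/a
  sum: 1.584 + 3.651 → r_corr = 5.235 μm/a
ISO 9224: D(t) = r_corr · t^b with b = 0.813 (zinc, B1)
  D(19) = 5.235 × 19^0.813 = 5.235 × 10.96 = 57.35 μm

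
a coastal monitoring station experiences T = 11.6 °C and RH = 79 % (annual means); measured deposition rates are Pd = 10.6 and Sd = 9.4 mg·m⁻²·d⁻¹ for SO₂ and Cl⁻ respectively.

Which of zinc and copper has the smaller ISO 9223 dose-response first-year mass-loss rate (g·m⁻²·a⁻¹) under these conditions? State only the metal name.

zinc

zinc: T>10 °C ⇒ hinge -0.071·(11.6−10) = -0.1136
  Pd branch = 0.0129·Pd^0.44·e^(0.046·RH+f) = 1.232 μm/a
  Cl⁻ term: 0.0175·9.4^0.57·exp(0.008·79+0.085·11.6) = 0.3165
  r_corr = 1.232 + 0.3165 = 1.549 μm/a
  mass loss = 1.549 μm/a × 7.14 g/cm³ = 11.06 g·m⁻²·a⁻¹
copper: T>10 °C ⇒ hinge -0.080·(11.6−10) = -0.1280
  Pd branch = 0.0053·Pd^0.26·e^(0.059·RH+f) = 0.911 μm/a
  Cl⁻ term: 0.01025·9.4^0.27·exp(0.036·79+0.049·11.6) = 0.5694
  sum: 0.911 + 0.5694 → r_corr = 1.48 μm/a
  mass loss = 1.48 μm/a × 8.96 g/cm³ = 13.26 g·m⁻²·a⁻¹
Ordering by g·m⁻²·a⁻¹: copper (13.3) > zinc (11.1)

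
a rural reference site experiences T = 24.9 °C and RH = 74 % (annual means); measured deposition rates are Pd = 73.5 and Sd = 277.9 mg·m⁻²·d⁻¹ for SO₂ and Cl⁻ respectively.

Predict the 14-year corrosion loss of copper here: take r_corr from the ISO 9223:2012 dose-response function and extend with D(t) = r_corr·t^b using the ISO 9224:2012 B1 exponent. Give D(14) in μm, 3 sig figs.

copper: T>10 °C ⇒ hinge -0.080·(24.9−10) = -1.1920
  Pd branch = 0.0053·Pd^0.26·e^(0.059·RH+f) = 0.3872 μm/a
  Sd branch = 0.01025·Sd^0.27·e^(0.036·RH+0.049·T) = 2.277 μm/a
  sum: 0.3872 + 2.277 → r_corr = 2.665 μm/a
Long-term exponent b (ISO 9224 Table 2, B1) = 0.667
  D(14) = 2.665 × 14^0.667 = 2.665 × 5.814 = 15.49 μm

D(14) = 15.5 μm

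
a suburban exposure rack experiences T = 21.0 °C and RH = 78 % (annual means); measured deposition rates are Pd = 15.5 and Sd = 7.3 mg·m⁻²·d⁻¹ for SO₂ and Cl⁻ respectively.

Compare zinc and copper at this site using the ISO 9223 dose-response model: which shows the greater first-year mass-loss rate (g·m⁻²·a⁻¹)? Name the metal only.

copper

zinc: T>10 °C ⇒ hinge -0.071·(21.0−10) = -0.7810
  SO₂ term: 0.0129·15.5^0.44·exp(0.046·78-0.7810) = 0.7135
  Cl⁻ term: 0.0175·7.3^0.57·exp(0.008·78+0.085·21.0) = 0.6044
  sum: 0.7135 + 0.6044 → r_corr = 1.318 μm/a
  mass loss = 1.318 μm/a × 7.14 g/cm³ = 9.41 g·m⁻²·a⁻¹
copper: temperature factor f = -0.080·(11.0) = -0.8800
  SO₂ term: 0.0053·15.5^0.26·exp(0.059·78-0.8800) = 0.4469
  Cl⁻ term: 0.01025·7.3^0.27·exp(0.036·78+0.049·21.0) = 0.8132
  r_corr = 0.4469 + 0.8132 = 1.26 μm/a
  mass loss = 1.26 μm/a × 8.96 g/cm³ = 11.29 g·m⁻²·a⁻¹
Ordering by g·m⁻²·a⁻¹: copper (11.3) > zinc (9.41)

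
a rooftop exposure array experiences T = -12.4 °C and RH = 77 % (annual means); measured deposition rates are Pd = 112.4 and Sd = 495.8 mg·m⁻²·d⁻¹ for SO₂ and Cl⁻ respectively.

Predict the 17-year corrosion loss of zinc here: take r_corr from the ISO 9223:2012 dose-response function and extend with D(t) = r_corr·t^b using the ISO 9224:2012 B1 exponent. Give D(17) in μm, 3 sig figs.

zinc: T≤10 °C ⇒ hinge +0.038·(-12.4−10) = -0.8512
  sulphur-dioxide contribution → 1.519 μm/a
  chloride contribution → 0.3883 μm/a
  ⇒ r_corr(zinc) = 1.907 μm/a
Long-term exponent b (ISO 9224 Table 2, B1) = 0.813
  D(17) = 1.907 × 17^0.813 = 1.907 × 10.01 = 19.09 μm

D(17) = 19.1 μm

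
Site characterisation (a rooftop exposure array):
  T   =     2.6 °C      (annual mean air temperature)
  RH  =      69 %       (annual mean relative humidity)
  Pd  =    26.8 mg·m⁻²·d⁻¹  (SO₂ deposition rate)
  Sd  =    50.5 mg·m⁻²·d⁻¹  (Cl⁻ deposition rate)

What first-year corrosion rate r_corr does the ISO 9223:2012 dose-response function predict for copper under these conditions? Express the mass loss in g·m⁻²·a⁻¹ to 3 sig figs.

copper: f(T) = +0.126·(T−10) [T≤10 °C] = -0.9324
  SO₂ term: 0.0053·26.8^0.26·exp(0.059·69-0.9324) = 0.2875
  Cl⁻ term: 0.01025·50.5^0.27·exp(0.036·69+0.049·2.6) = 0.4025
  r_corr = 0.2875 + 0.4025 = 0.69 μm/a
Convert to mass loss: 0.69 μm/a × 8.96 g/cm³ = 6.182 g·m⁻²·a⁻¹

r_corr = 6.18 g·m⁻²·a⁻¹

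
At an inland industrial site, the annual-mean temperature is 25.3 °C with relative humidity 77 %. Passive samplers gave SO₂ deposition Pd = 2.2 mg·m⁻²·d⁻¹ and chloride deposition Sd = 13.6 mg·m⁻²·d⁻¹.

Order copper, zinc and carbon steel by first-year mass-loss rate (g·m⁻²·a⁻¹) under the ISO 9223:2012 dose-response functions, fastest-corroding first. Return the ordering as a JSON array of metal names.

["carbon steel", "copper", "zinc"]

copper: f(T) = -0.080·(T−10) [T>10 °C] = -1.2240
  SO₂ term: 0.0053·2.2^0.26·exp(0.059·77-1.2240) = 0.1798
  Sd branch = 0.01025·Sd^0.27·e^(0.036·RH+0.049·T) = 1.146 μm/a
  sum: 0.1798 + 1.146 → r_corr = 1.325 μm/a
  mass loss = 1.325 μm/a × 8.96 g/cm³ = 11.88 g·m⁻²·a⁻¹
zinc: f(T) = -0.071·(T−10) [T>10 °C] = -1.0863
  Pd branch = 0.0129·Pd^0.44·e^(0.046·RH+f) = 0.2127 μm/a
  Cl⁻ term: 0.0175·13.6^0.57·exp(0.008·77+0.085·25.3) = 1.232
  sum: 0.2127 + 1.232 → r_corr = 1.445 μm/a
  mass loss = 1.445 μm/a × 7.14 g/cm³ = 10.32 g·m⁻²·a⁻¹
carbon steel: T>10 °C ⇒ hinge -0.054·(25.3−10) = -0.8262
  SO₂ term: 1.77·2.2^0.52·exp(0.02·77-0.8262) = 5.445
  Sd branch = 0.102·Sd^0.62·e^(0.033·RH+0.04·T) = 17.97 μm/a
  r_corr = 5.445 + 17.97 = 23.41 μm/a
  mass loss = 23.41 μm/a × 7.85 g/cm³ = 183.8 g·m⁻²·a⁻¹
Ordering by g·m⁻²·a⁻¹: carbon steel (184) > copper (11.9) > zinc (10.3)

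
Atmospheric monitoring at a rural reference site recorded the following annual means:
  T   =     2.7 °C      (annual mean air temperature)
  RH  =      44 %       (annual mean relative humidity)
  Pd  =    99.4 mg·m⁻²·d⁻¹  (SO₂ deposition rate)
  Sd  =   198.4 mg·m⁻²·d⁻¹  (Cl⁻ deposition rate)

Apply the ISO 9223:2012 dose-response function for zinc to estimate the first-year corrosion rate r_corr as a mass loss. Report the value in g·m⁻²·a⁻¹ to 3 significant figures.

zinc: temperature factor f = +0.038·(-7.3) = -0.2774
  sulphur-dioxide contribution → 0.5597 μm/a
  chloride contribution → 0.6385 μm/a
  ⇒ r_corr(zinc) = 1.198 μm/a
Convert to mass loss: 1.198 μm/a × 7.14 g/cm³ = 8.556 g·m⁻²·a⁻¹

r_corr = 8.56 g·m⁻²·a⁻¹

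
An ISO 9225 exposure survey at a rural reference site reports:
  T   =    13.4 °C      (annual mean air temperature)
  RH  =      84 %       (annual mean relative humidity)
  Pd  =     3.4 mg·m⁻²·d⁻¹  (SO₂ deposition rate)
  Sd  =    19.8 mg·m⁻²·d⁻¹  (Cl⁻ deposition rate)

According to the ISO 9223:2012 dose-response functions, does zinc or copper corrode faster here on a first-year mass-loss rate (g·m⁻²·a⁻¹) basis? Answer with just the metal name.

copper

zinc: f(T) = -0.071·(T−10) [T>10 °C] = -0.2414
  sulphur-dioxide contribution → 0.8274 μm/a
  chloride contribution → 0.587 μm/a
  ⇒ r_corr(zinc) = 1.414 μm/a
  mass loss = 1.414 μm/a × 7.14 g/cm³ = 10.1 g·m⁻²·a⁻¹
copper: T>10 °C ⇒ hinge -0.080·(13.4−10) = -0.2720
  sulphur-dioxide contribution → 0.7883 μm/a
  chloride contribution → 0.9105 μm/a
  ⇒ r_corr(copper) = 1.699 μm/a
  mass loss = 1.699 μm/a × 8.96 g/cm³ = 15.22 g·m⁻²·a⁻¹
Ordering by g·m⁻²·a⁻¹: copper (15.2) > zinc (10.1)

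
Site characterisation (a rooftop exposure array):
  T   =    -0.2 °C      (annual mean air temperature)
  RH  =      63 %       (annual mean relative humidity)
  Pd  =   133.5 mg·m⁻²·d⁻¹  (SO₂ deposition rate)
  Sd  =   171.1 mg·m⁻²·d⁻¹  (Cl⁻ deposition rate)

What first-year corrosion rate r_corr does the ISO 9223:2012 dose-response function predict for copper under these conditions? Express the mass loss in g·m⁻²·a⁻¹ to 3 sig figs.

r_corr = 5.45 g·m⁻²·a⁻¹

copper: T≤10 °C ⇒ hinge +0.126·(-0.2−10) = -1.2852
  SO₂ term: 0.0053·133.5^0.26·exp(0.059·63-1.2852) = 0.2153
  Cl⁻ term: 0.01025·171.1^0.27·exp(0.036·63+0.049·-0.2) = 0.393
  r_corr = 0.2153 + 0.393 = 0.6083 μm/a
Convert to mass loss: 0.6083 μm/a × 8.96 g/cm³ = 5.451 g·m⁻²·a⁻¹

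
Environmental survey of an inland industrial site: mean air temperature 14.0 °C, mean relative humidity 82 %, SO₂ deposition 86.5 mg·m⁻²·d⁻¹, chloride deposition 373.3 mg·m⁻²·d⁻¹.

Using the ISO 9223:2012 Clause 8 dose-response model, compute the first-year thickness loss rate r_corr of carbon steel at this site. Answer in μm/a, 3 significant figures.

carbon steel: f(T) = -0.054·(T−10) [T>10 °C] = -0.2160
  Pd branch = 1.77·Pd^0.52·e^(0.02·RH+f) = 74.76 μm/a
  Cl⁻ term: 0.102·373.3^0.62·exp(0.033·82+0.04·14.0) = 105.1
  sum: 74.76 + 105.1 → r_corr = 179.9 μm/a

r_corr = 180 μm/a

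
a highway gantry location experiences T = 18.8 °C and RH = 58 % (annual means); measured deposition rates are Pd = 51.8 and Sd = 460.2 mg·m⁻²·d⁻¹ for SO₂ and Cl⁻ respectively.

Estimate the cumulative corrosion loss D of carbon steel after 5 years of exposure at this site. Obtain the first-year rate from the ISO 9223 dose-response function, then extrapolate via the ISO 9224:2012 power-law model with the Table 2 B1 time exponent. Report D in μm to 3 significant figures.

D(5) = 216 μm

carbon steel: T>10 °C ⇒ hinge -0.054·(18.8−10) = -0.4752
  Pd branch = 1.77·Pd^0.52·e^(0.02·RH+f) = 27.34 μm/a
  Sd branch = 0.102·Sd^0.62·e^(0.033·RH+0.04·T) = 65.68 μm/a
  r_corr = 27.34 + 65.68 = 93.03 μm/a
Power-law: D(5) = r_corr · 5^0.523
  D(5) = 93.03 × 5^0.523 = 93.03 × 2.32 = 215.9 μm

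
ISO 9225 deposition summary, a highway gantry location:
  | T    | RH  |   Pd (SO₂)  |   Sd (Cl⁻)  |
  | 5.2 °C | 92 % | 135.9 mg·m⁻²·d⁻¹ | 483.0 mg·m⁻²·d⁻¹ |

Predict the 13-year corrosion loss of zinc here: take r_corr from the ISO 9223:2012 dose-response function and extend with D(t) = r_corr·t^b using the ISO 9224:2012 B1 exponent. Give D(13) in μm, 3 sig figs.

zinc: f(T) = +0.038·(T−10) [T≤10 °C] = -0.1824
  SO₂ term: 0.0129·135.9^0.44·exp(0.046·92-0.1824) = 6.426
  Sd branch = 0.0175·Sd^0.57·e^(0.008·RH+0.085·T) = 1.925 μm/a
  sum: 6.426 + 1.925 → r_corr = 8.351 μm/a
Power-law: D(13) = r_corr · 13^0.813
  D(13) = 8.351 × 13^0.813 = 8.351 × 8.047 = 67.2 μm

D(13) = 67.2 μm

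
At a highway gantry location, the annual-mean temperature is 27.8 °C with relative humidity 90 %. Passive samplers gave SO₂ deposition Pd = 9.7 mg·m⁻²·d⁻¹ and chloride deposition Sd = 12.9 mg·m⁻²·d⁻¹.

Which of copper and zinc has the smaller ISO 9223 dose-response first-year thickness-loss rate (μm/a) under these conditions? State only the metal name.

zinc

copper: temperature factor f = -0.080·(17.8) = -1.4240
  SO₂ term: 0.0053·9.7^0.26·exp(0.059·90-1.4240) = 0.4661
  Cl⁻ term: 0.01025·12.9^0.27·exp(0.036·90+0.049·27.8) = 2.038
  r_corr = 0.4661 + 2.038 = 2.505 μm/a
zinc: temperature factor f = -0.071·(17.8) = -1.2638
  Pd branch = 0.0129·Pd^0.44·e^(0.046·RH+f) = 0.6221 μm/a
  Sd branch = 0.0175·Sd^0.57·e^(0.008·RH+0.085·T) = 1.641 μm/a
  r_corr = 0.6221 + 1.641 = 2.263 μm/a
Ordering by μm/a: copper (2.5) > zinc (2.26)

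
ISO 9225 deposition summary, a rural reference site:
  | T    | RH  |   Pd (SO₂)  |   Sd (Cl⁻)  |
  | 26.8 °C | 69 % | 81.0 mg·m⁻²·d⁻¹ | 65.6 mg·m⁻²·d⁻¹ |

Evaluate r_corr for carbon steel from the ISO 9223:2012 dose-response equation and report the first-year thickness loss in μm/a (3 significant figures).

carbon steel: temperature factor f = -0.054·(16.8) = -0.9072
  SO₂ term: 1.77·81.0^0.52·exp(0.02·69-0.9072) = 27.91
  Cl⁻ term: 0.102·65.6^0.62·exp(0.033·69+0.04·26.8) = 38.86
  sum: 27.91 + 38.86 → r_corr = 66.77 μm/a

r_corr = 66.8 μm/a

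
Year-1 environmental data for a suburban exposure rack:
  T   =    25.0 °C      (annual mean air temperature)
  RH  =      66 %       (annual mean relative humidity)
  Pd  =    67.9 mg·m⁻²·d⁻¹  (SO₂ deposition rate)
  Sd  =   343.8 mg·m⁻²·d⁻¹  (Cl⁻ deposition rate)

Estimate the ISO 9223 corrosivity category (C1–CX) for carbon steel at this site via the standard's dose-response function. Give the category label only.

carbon steel: temperature factor f = -0.054·(15.0) = -0.8100
  Pd branch = 1.77·Pd^0.52·e^(0.02·RH+f) = 26.43 μm/a
  Sd branch = 0.102·Sd^0.62·e^(0.033·RH+0.04·T) = 91.47 μm/a
  sum: 26.43 + 91.47 → r_corr = 117.9 μm/a
ISO 9223 Table 2 (carbon steel): 80 < 118 ≤ 200 μm/a ⇒ C5

C5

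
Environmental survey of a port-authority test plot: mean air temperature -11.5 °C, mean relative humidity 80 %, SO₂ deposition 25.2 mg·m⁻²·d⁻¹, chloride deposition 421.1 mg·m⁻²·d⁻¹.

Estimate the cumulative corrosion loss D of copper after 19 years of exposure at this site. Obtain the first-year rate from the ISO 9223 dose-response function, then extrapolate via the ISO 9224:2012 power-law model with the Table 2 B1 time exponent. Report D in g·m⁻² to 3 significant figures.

D(19) = 39.8 g·m⁻²

copper: temperature factor f = +0.126·(-21.5) = -2.7090
  Pd branch = 0.0053·Pd^0.26·e^(0.059·RH+f) = 0.09162 μm/a
  Sd branch = 0.01025·Sd^0.27·e^(0.036·RH+0.049·T) = 0.5313 μm/a
  sum: 0.09162 + 0.5313 → r_corr = 0.6229 μm/a
ISO 9224: D(t) = r_corr · t^b with b = 0.667 (copper, B1)
  D(19) = 0.6229 × 19^0.667 = 0.6229 × 7.127 = 4.44 μm
  Mass loss = 4.44 μm × 8.96 g/cm³ = 39.78 g·m⁻²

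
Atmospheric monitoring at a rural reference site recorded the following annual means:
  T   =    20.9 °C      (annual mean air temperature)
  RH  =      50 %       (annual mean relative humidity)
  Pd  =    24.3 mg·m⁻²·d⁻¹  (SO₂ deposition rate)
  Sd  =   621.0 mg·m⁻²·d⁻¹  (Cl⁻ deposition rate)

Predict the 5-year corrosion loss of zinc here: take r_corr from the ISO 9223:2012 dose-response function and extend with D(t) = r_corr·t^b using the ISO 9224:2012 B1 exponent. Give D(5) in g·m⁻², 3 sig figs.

D(5) = 166 g·m⁻²

zinc: T>10 °C ⇒ hinge -0.071·(20.9−10) = -0.7739
  SO₂ term: 0.0129·24.3^0.44·exp(0.046·50-0.7739) = 0.2416
  Sd branch = 0.0175·Sd^0.57·e^(0.008·RH+0.085·T) = 6.03 μm/a
  sum: 0.2416 + 6.03 → r_corr = 6.272 μm/a
Power-law: D(5) = r_corr · 5^0.813
  D(5) = 6.272 × 5^0.813 = 6.272 × 3.701 = 23.21 μm
  Mass loss = 23.21 μm × 7.14 g/cm³ = 165.7 g·m⁻²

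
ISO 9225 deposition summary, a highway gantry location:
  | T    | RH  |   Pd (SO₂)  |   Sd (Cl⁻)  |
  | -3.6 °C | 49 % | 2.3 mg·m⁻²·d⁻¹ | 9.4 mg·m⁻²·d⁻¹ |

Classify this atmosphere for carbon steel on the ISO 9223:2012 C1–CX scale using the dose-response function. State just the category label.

C2

carbon steel: T≤10 °C ⇒ hinge +0.150·(-3.6−10) = -2.0400
  sulphur-dioxide contribution → 0.9456 μm/a
  chloride contribution → 1.785 μm/a
  total first-year rate 2.731 μm/a
2.73 μm/a falls in (1.3, 25] for carbon steel → category C2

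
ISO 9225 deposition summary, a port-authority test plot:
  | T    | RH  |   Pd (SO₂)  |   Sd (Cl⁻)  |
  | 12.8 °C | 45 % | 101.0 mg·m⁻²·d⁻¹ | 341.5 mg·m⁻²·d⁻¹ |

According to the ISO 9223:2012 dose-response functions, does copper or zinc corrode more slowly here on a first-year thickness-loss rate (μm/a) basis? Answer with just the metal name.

copper: temperature factor f = -0.080·(2.8) = -0.2240
  Pd branch = 0.0053·Pd^0.26·e^(0.059·RH+f) = 0.2001 μm/a
  Sd branch = 0.01025·Sd^0.27·e^(0.036·RH+0.049·T) = 0.4685 μm/a
  r_corr = 0.2001 + 0.4685 = 0.6685 μm/a
zinc: f(T) = -0.071·(T−10) [T>10 °C] = -0.1988
  Pd branch = 0.0129·Pd^0.44·e^(0.046·RH+f) = 0.6385 μm/a
  Sd branch = 0.0175·Sd^0.57·e^(0.008·RH+0.085·T) = 2.07 μm/a
  r_corr = 0.6385 + 2.07 = 2.708 μm/a
Ordering by μm/a: zinc (2.71) > copper (0.669)

copper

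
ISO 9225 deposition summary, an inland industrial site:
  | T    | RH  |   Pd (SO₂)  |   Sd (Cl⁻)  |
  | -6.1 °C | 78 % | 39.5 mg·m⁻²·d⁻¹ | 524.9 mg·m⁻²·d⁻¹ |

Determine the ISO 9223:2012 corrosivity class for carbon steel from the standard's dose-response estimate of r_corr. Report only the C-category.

carbon steel: T≤10 °C ⇒ hinge +0.150·(-6.1−10) = -2.4150
  SO₂ term: 1.77·39.5^0.52·exp(0.02·78-2.4150) = 5.092
  Sd branch = 0.102·Sd^0.62·e^(0.033·RH+0.04·T) = 50.93 μm/a
  r_corr = 5.092 + 50.93 = 56.02 μm/a
56 μm/a falls in (50, 80] for carbon steel → category C4

C4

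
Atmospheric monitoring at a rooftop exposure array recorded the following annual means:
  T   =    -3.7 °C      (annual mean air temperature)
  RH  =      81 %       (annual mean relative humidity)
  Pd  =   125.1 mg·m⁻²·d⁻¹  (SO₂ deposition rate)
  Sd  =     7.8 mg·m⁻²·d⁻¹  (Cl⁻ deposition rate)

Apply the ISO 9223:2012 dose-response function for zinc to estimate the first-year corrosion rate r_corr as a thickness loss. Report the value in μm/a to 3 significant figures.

r_corr = 2.74 μm/a

zinc: temperature factor f = +0.038·(-13.7) = -0.5206
  sulphur-dioxide contribution → 2.664 μm/a
  chloride contribution → 0.07877 μm/a
  total first-year rate 2.742 μm/a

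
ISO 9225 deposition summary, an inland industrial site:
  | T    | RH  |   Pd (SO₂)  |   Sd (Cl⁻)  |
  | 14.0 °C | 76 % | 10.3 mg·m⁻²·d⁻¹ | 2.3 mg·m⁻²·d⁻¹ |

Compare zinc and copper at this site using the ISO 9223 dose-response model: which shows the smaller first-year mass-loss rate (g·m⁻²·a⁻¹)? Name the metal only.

zinc

zinc: T>10 °C ⇒ hinge -0.071·(14.0−10) = -0.2840
  Pd branch = 0.0129·Pd^0.44·e^(0.046·RH+f) = 0.8937 μm/a
  Cl⁻ term: 0.0175·2.3^0.57·exp(0.008·76+0.085·14.0) = 0.1699
  r_corr = 0.8937 + 0.1699 = 1.064 μm/a
  mass loss = 1.064 μm/a × 7.14 g/cm³ = 7.594 g·m⁻²·a⁻¹
copper: f(T) = -0.080·(T−10) [T>10 °C] = -0.3200
  Pd branch = 0.0053·Pd^0.26·e^(0.059·RH+f) = 0.6252 μm/a
  Cl⁻ term: 0.01025·2.3^0.27·exp(0.036·76+0.049·14.0) = 0.3931
  r_corr = 0.6252 + 0.3931 = 1.018 μm/a
  mass loss = 1.018 μm/a × 8.96 g/cm³ = 9.124 g·m⁻²·a⁻¹
Ordering by g·m⁻²·a⁻¹: copper (9.12) > zinc (7.59)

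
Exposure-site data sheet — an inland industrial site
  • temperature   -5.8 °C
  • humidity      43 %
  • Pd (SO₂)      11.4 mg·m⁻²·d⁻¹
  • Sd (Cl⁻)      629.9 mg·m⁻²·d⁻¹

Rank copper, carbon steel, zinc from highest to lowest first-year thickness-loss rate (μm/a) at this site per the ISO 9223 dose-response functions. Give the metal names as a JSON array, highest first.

["carbon steel", "zinc", "copper"]

copper: T≤10 °C ⇒ hinge +0.126·(-5.8−10) = -1.9908
  sulphur-dioxide contribution → 0.01723 μm/a
  chloride contribution → 0.2067 μm/a
  ⇒ r_corr(copper) = 0.224 μm/a
carbon steel: temperature factor f = +0.150·(-15.8) = -2.3700
  sulphur-dioxide contribution → 1.386 μm/a
  chloride contribution → 18.18 μm/a
  total first-year rate 19.57 μm/a
zinc: f(T) = +0.038·(T−10) [T≤10 °C] = -0.6004
  sulphur-dioxide contribution → 0.1492 μm/a
  chloride contribution → 0.5942 μm/a
  ⇒ r_corr(zinc) = 0.7434 μm/a
Ordering by μm/a: carbon steel (19.6) > zinc (0.743) > copper (0.224)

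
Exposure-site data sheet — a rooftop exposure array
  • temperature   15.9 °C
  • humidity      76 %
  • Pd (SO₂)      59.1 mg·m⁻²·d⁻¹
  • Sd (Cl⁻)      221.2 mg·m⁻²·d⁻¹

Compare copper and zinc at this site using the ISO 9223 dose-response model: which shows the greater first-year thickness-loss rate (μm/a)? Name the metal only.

zinc

copper: temperature factor f = -0.080·(5.9) = -0.4720
  Pd branch = 0.0053·Pd^0.26·e^(0.059·RH+f) = 0.8458 μm/a
  Cl⁻ term: 0.01025·221.2^0.27·exp(0.036·76+0.049·15.9) = 1.48
  sum: 0.8458 + 1.48 → r_corr = 2.326 μm/a
zinc: f(T) = -0.071·(T−10) [T>10 °C] = -0.4189
  Pd branch = 0.0129·Pd^0.44·e^(0.046·RH+f) = 1.684 μm/a
  Sd branch = 0.0175·Sd^0.57·e^(0.008·RH+0.085·T) = 2.695 μm/a
  r_corr = 1.684 + 2.695 = 4.379 μm/a
Ordering by μm/a: zinc (4.38) > copper (2.33)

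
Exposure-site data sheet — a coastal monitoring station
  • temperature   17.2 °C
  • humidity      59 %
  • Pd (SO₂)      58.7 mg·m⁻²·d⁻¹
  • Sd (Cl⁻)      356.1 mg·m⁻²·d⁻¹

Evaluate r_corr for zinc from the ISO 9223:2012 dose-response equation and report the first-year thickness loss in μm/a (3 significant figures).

zinc: f(T) = -0.071·(T−10) [T>10 °C] = -0.5112
  sulphur-dioxide contribution → 0.7006 μm/a
  chloride contribution → 3.446 μm/a
  ⇒ r_corr(zinc) = 4.147 μm/a

r_corr = 4.15 μm/a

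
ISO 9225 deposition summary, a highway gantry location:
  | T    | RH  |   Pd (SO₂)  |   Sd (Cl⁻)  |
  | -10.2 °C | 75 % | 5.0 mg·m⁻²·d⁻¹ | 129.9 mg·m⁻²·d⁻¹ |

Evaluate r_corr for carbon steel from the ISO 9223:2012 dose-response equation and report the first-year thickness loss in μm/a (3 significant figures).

carbon steel: T≤10 °C ⇒ hinge +0.150·(-10.2−10) = -3.0300
  Pd branch = 1.77·Pd^0.52·e^(0.02·RH+f) = 0.885 μm/a
  Sd branch = 0.102·Sd^0.62·e^(0.033·RH+0.04·T) = 16.47 μm/a
  r_corr = 0.885 + 16.47 = 17.36 μm/a

r_corr = 17.4 μm/a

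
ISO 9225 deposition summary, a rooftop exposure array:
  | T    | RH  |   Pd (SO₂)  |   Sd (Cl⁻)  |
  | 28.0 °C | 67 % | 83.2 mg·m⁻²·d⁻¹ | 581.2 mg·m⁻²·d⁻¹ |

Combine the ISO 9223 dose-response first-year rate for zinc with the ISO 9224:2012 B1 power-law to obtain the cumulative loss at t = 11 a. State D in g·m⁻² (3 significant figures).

zinc: temperature factor f = -0.071·(18.0) = -1.2780
  sulphur-dioxide contribution → 0.5482 μm/a
  chloride contribution → 12.16 μm/a
  total first-year rate 12.71 μm/a
Long-term exponent b (ISO 9224 Table 2, B1) = 0.813
  D(11) = 12.71 × 11^0.813 = 12.71 × 7.025 = 89.31 μm
  Mass loss = 89.31 μm × 7.14 g/cm³ = 637.7 g·m⁻²

D(11) = 638 g·m⁻²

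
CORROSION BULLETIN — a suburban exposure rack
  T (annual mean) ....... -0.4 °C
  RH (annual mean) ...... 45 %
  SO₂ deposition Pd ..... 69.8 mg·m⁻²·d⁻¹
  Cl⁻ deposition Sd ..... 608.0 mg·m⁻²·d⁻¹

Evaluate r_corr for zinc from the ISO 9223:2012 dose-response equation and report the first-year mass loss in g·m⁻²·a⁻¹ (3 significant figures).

zinc: T≤10 °C ⇒ hinge +0.038·(-0.4−10) = -0.3952
  Pd branch = 0.0129·Pd^0.44·e^(0.046·RH+f) = 0.4459 μm/a
  Sd branch = 0.0175·Sd^0.57·e^(0.008·RH+0.085·T) = 0.9364 μm/a
  r_corr = 0.4459 + 0.9364 = 1.382 μm/a
Convert to mass loss: 1.382 μm/a × 7.14 g/cm³ = 9.869 g·m⁻²·a⁻¹

r_corr = 9.87 g·m⁻²·a⁻¹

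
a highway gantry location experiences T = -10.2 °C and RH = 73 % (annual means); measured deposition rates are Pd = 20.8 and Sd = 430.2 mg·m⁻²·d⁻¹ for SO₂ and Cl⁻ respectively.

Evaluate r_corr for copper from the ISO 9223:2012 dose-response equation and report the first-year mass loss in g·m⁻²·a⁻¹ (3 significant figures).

r_corr = 4.58 g·m⁻²·a⁻¹

copper: temperature factor f = +0.126·(-20.2) = -2.5452
  Pd branch = 0.0053·Pd^0.26·e^(0.059·RH+f) = 0.06794 μm/a
  Cl⁻ term: 0.01025·430.2^0.27·exp(0.036·73+0.049·-10.2) = 0.4427
  sum: 0.06794 + 0.4427 → r_corr = 0.5106 μm/a
Convert to mass loss: 0.5106 μm/a × 8.96 g/cm³ = 4.575 g·m⁻²·a⁻¹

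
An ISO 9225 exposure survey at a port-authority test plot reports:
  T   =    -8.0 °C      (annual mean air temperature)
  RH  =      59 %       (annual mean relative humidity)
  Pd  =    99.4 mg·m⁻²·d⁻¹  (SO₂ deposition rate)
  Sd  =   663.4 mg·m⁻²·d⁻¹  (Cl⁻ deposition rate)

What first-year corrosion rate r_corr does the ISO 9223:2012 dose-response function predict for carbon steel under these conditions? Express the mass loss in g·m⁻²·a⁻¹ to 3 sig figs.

carbon steel: temperature factor f = +0.150·(-18.0) = -2.7000
  sulphur-dioxide contribution → 4.231 μm/a
  chloride contribution → 29.15 μm/a
  ⇒ r_corr(carbon steel) = 33.39 μm/a
Convert to mass loss: 33.39 μm/a × 7.85 g/cm³ = 262.1 g·m⁻²·a⁻¹

r_corr = 262 g·m⁻²·a⁻¹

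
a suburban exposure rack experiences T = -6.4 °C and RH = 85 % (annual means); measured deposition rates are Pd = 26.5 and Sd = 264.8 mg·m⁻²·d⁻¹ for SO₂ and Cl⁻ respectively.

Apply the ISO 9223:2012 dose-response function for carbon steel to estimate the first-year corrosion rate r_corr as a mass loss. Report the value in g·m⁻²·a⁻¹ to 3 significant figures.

carbon steel: temperature factor f = +0.150·(-16.4) = -2.4600
  Pd branch = 1.77·Pd^0.52·e^(0.02·RH+f) = 4.55 μm/a
  Sd branch = 0.102·Sd^0.62·e^(0.033·RH+0.04·T) = 41.48 μm/a
  r_corr = 4.55 + 41.48 = 46.03 μm/a
Convert to mass loss: 46.03 μm/a × 7.85 g/cm³ = 361.3 g·m⁻²·a⁻¹

r_corr = 361 g·m⁻²·a⁻¹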